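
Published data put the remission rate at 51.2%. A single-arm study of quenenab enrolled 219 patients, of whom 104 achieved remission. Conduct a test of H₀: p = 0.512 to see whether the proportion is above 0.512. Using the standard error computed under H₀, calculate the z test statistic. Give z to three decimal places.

z = -1.099

p̂ = 104/219 = 0.47489.
Standard error under H₀: √(0.512×0.488/219) = 0.03378.
z = (0.47489 − 0.512)/0.03378 = -0.03711/0.03378 = -1.099.
p-value = P(Z > -1.099) ≈ 0.8641.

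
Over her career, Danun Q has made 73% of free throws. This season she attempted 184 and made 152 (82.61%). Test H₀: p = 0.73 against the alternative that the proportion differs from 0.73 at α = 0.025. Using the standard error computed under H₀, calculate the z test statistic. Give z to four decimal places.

z = 2.9358

p̂ = 152/184 = 0.826087.
SE = √(p₀(1−p₀)/n) = √(0.1971/184) = 0.032729.
z = (0.826087 − 0.73)/0.032729 = 0.096087/0.032729 = 2.9358.
Two-sided p-value ≈ 2·Φ(−2.936) = 0.0033; since p < α = 0.025, reject H₀.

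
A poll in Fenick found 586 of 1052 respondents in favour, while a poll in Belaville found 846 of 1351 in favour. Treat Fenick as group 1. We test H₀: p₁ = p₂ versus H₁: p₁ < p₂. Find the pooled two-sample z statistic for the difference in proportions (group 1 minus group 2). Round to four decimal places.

z = -3.4280

p̂₁ = 586/1052 ≈ 0.5570342, p̂₂ = 846/1351 ≈ 0.6262028.
Pooled p̂ = (586+846)/(1052+1351) = 1432/2403 = 0.5959218.
SE = √(p̂(1−p̂)(1/n₁+1/n₂)) = √(0.5959218·0.4040782·0.00169076) = √(0.000407134) = 0.0201776.
z = (0.5570342 − 0.6262028)/0.0201776 = -0.0691686/0.0201776 = -3.4280.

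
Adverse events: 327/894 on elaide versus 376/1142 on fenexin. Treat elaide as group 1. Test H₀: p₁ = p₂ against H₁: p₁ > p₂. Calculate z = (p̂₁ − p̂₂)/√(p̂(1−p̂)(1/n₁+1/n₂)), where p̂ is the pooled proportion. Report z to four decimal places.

z = 1.7202

p̂₁ = 327/894 = 0.365772, p̂₂ = 376/1142 = 0.329247.
Pooled p̂ = (327+376)/(894+1142) = 703/2036 = 0.345285.
SE = √(0.226063 × 0.00199422) = 0.021233.
z = (0.365772 − 0.329247)/0.021233 = 0.036525/0.021233 = 1.7202.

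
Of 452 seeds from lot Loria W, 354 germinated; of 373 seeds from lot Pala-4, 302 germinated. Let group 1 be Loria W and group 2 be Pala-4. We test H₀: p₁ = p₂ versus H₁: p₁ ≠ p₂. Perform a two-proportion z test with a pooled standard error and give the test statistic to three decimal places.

p̂₁ = 354/452 ≈ 0.78319, p̂₂ = 302/373 ≈ 0.80965.
Pooled p̂ = (354+302)/(452+373) = 656/825 = 0.79515.
SE = √(p̂(1−p̂)(1/n₁+1/n₂)) = √(0.79515·0.20485·0.00489335) = √(0.000797057) = 0.02823.
z = (0.78319 − 0.80965)/0.02823 = -0.02646/0.02823 = -0.937.

z = -0.937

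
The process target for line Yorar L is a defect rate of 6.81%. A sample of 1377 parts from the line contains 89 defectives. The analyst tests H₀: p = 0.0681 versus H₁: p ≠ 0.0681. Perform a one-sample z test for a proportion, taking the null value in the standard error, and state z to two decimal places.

p̂ = 89/1377 = 0.0646.
Standard error under H₀: √(0.0681×0.9319/1377) = 0.0068.
z = (0.0646 − 0.0681)/0.0068 = -0.0035/0.0068 = -0.51.
p-value = 2·P(Z > 0.511) ≈ 0.6096.

z = -0.51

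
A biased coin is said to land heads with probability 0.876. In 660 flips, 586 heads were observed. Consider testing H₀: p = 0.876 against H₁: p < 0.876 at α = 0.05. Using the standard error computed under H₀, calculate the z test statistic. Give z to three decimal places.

p̂ = 586/660 ≈ 0.88788.
Standard error under H₀: √(0.876×0.124/660) = 0.01283.
z = (0.88788 − 0.876)/0.01283 = 0.01188/0.01283 = 0.926.
p-value = P(Z < 0.926) ≈ 0.8228. With α = 0.05, fail to reject H₀.

z = 0.926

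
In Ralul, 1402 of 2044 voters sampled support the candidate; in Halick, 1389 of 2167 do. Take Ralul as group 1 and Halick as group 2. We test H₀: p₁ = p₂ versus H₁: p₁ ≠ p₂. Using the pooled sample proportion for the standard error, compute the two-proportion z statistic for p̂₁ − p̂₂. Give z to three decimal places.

p̂₁ = 1402/2044 ≈ 0.68591, p̂₂ = 1389/2167 ≈ 0.64098.
Pooled p̂ = (1402+1389)/(2044+2167) = 2791/4211 = 0.66279.
SE = √(p̂(1−p̂)(1/n₁+1/n₂)) = √(0.66279·0.33721·0.000950704) = √(0.000212482) = 0.01458.
z = (0.68591 − 0.64098)/0.01458 = 0.04493/0.01458 = 3.082.

z = 3.082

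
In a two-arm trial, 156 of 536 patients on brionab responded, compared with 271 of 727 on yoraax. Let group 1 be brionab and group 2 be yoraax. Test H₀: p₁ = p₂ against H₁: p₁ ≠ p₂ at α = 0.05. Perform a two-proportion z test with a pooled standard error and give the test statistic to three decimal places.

p̂₁ = 156/536 ≈ 0.291045, p̂₂ = 271/727 ≈ 0.372765.
Pooled p̂ = (156+271)/(536+727) = 427/1263 = 0.338084.
SE = √(p̂(1−p̂)(1/n₁+1/n₂)) = √(0.338084·0.661916·0.00324119) = √(0.000725323) = 0.026932.
z = (0.291045 − 0.372765)/0.026932 = -0.081720/0.026932 = -3.034.
p-value = 2·P(Z > 3.034) ≈ 0.0024. With α = 0.05, reject H₀.

z = -3.034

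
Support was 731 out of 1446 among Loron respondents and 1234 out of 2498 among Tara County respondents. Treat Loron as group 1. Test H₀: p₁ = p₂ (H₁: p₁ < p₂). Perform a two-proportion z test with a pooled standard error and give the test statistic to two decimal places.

p̂₁ = 731/1446 ≈ 0.5055, p̂₂ = 1234/2498 ≈ 0.4940.
Pooled p̂ = (731+1234)/(1446+2498) = 1965/3944 = 0.4982.
SE = √(0.249997 × 0.00109188) = 0.0165.
z = (0.5055 − 0.4940)/0.0165 = 0.0115/0.0165 = 0.70.
p-value = P(Z < 0.698) ≈ 0.7575.

z = 0.70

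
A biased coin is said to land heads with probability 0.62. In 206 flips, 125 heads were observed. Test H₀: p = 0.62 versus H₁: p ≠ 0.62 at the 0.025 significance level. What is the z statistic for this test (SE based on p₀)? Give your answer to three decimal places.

p̂ = 125/206 ≈ 0.60680.
Standard error under H₀: √(0.62×0.38/206) = 0.03382.
z = (0.60680 − 0.62)/0.03382 = -0.01320/0.03382 = -0.390.
p-value = 2·P(Z > 0.390) ≈ 0.6962. With α = 0.025, fail to reject H₀.

z = -0.390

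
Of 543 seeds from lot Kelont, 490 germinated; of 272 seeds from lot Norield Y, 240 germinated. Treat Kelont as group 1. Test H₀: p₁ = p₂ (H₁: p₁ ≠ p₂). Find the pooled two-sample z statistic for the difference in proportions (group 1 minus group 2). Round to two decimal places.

z = 0.88

p̂₁ = 490/543 ≈ 0.9024, p̂₂ = 240/272 ≈ 0.8824.
Pooled p̂ = (490+240)/(543+272) = 730/815 = 0.8957.
SE = √(0.0934171 × 0.00551809) = 0.0227.
z = (0.9024 − 0.8824)/0.0227 = 0.0200/0.0227 = 0.88.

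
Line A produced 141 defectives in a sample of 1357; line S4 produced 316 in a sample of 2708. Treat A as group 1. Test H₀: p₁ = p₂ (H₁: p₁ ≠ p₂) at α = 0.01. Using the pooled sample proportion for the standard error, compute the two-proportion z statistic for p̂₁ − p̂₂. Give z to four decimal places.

z = -1.2170

p̂₁ = 141/1357 = 0.1039057, p̂₂ = 316/2708 = 0.1166913.
Pooled p̂ = (141+316)/(1357+2708) = 457/4065 = 0.1124231.
SE = √(p̂(1−p̂)(1/n₁+1/n₂)) = √(0.1124231·0.8875769·0.0011062) = √(0.000110381) = 0.0105062.
z = (0.1039057 − 0.1166913)/0.0105062 = -0.0127856/0.0105062 = -1.2170.
Two-sided p-value ≈ 2·Φ(−1.217) = 0.2236. With α = 0.01, fail to reject H₀.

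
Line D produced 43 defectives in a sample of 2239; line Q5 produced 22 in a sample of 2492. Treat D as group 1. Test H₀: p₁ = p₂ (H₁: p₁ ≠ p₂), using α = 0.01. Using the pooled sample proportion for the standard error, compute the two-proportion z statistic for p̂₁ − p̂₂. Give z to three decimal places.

p̂₁ = 43/2239 = 0.019205, p̂₂ = 22/2492 = 0.008828.
Pooled p̂ = (43+22)/(2239+2492) = 65/4731 = 0.013739.
SE = √(0.0135504 × 0.000847912) = 0.003390.
z = (0.019205 − 0.008828)/0.003390 = 0.010377/0.003390 = 3.061.
p-value = 2·P(Z > 3.061) ≈ 0.0022; since p < α = 0.01, reject H₀.

z = 3.061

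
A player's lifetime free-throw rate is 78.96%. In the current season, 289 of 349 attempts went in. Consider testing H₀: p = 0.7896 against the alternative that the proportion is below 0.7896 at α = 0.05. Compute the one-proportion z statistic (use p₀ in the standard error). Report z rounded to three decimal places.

p̂ = 289/349 ≈ 0.82808.
Standard error under H₀: √(0.7896×0.2104/349) = 0.02182.
z = (0.82808 − 0.7896)/0.02182 = 0.03848/0.02182 = 1.764.
p-value = P(Z < 1.764) ≈ 0.9611, so at α = 0.05 we fail to reject H₀.

z = 1.764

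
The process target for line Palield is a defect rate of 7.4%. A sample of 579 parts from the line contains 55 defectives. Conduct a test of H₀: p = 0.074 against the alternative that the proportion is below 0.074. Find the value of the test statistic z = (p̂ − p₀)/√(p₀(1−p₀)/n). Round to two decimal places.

p̂ = 55/579 = 0.0950.
Standard error under H₀: √(0.074×0.926/579) = 0.0109.
z = (0.0950 − 0.074)/0.0109 = 0.0210/0.0109 = 1.93.
p-value = P(Z < 1.930) ≈ 0.9732.

z = 1.93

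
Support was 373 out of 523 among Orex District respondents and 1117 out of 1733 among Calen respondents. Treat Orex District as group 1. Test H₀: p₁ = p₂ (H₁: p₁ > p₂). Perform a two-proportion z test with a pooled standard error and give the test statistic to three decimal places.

p̂₁ = 373/523 ≈ 0.713193, p̂₂ = 1117/1733 ≈ 0.644547.
Pooled p̂ = (373+1117)/(523+1733) = 1490/2256 = 0.660461.
SE = √(p̂(1−p̂)(1/n₁+1/n₂)) = √(0.660461·0.339539·0.00248908) = √(0.000558182) = 0.023626.
z = (0.713193 − 0.644547)/0.023626 = 0.068646/0.023626 = 2.906.
p-value = P(Z > 2.906) ≈ 0.0018.

z = 2.906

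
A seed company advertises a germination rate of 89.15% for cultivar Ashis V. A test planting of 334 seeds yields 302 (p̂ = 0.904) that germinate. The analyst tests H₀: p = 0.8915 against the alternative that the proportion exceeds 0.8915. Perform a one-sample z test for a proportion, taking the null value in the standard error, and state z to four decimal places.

z = 0.7458

p̂ = 302/334 = 0.904192.
SE = √(p₀(1−p₀)/n) = √(0.096728/334) = 0.017018.
z = (0.904192 − 0.8915)/0.017018 = 0.012692/0.017018 = 0.7458.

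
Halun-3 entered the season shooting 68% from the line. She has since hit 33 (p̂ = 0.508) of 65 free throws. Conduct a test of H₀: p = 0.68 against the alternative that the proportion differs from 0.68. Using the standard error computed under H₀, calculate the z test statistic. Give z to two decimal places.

z = -2.98

p̂ = 33/65 ≈ 0.5077.
SE = √(p₀(1−p₀)/n) = √(0.2176/65) = 0.0579.
z = (0.5077 − 0.68)/0.0579 = -0.1723/0.0579 = -2.98.
Two-sided p-value ≈ 2·Φ(−2.978) = 0.0029.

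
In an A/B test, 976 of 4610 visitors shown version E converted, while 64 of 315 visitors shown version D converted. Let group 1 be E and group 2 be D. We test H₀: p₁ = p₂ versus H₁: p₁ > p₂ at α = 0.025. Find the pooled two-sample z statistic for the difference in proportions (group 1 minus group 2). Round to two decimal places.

z = 0.36

p̂₁ = 976/4610 ≈ 0.2117, p̂₂ = 64/315 ≈ 0.2032.
Pooled p̂ = (976+64)/(4610+315) = 1040/4925 = 0.2112.
SE = √(p̂(1−p̂)(1/n₁+1/n₂)) = √(0.2112·0.7888·0.00339152) = √(0.000564946) = 0.0238.
z = (0.2117 − 0.2032)/0.0238 = 0.0085/0.0238 = 0.36.
p-value = P(Z > 0.359) ≈ 0.3597; since p > α = 0.025, fail to reject H₀.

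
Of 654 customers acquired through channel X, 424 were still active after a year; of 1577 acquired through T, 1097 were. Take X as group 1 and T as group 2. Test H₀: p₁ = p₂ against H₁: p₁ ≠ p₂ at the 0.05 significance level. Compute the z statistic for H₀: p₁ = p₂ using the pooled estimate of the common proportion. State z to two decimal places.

p̂₁ = 424/654 ≈ 0.6483, p̂₂ = 1097/1577 ≈ 0.6956.
Pooled p̂ = (424+1097)/(654+1577) = 1521/2231 = 0.6818.
SE = √(0.216964 × 0.00216317) = 0.0217.
z = (0.6483 − 0.6956)/0.0217 = -0.0473/0.0217 = -2.18.
p-value = 2·P(Z > 2.184) ≈ 0.0290, so at α = 0.05 we reject H₀.

z = -2.18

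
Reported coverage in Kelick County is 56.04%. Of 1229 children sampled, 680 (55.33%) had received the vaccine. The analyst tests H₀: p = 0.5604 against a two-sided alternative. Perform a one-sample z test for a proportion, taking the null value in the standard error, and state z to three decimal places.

p̂ = 680/1229 ≈ 0.553295.
SE = √(p₀(1−p₀)/n) = √(0.24635/1229) = 0.014158.
z = (0.553295 − 0.5604)/0.014158 = -0.007105/0.014158 = -0.502.
Two-sided p-value ≈ 2·Φ(−0.502) = 0.6158.

z = -0.502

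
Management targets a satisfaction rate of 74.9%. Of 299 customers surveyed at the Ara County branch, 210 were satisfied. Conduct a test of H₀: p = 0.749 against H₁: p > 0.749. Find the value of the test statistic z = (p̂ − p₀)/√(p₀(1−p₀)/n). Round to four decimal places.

z = -1.8608

p̂ = 210/299 ≈ 0.702341.
SE = √(p₀(1−p₀)/n) = √(0.188/299) = 0.025075.
z = (0.702341 − 0.749)/0.025075 = -0.046659/0.025075 = -1.8608.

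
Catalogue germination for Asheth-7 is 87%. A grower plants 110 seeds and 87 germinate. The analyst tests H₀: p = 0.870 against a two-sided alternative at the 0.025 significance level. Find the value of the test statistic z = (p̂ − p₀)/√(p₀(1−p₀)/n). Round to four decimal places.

p̂ = 87/110 = 0.790909.
Under H₀, SE = √(0.87·0.13/110) = √(0.00102818) = 0.032065.
z = (0.790909 − 0.87)/0.032065 = -0.079091/0.032065 = -2.4666.
p-value = 2·P(Z > 2.467) ≈ 0.0136, so at α = 0.025 we reject H₀.

z = -2.4666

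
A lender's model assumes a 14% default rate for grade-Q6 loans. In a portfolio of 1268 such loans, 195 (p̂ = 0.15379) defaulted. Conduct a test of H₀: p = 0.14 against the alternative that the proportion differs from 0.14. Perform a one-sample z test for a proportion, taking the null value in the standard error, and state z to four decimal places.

p̂ = 195/1268 ≈ 0.153785.
Standard error under H₀: √(0.14×0.86/1268) = 0.009744.
z = (0.153785 − 0.14)/0.009744 = 0.013785/0.009744 = 1.4147.

z = 1.4147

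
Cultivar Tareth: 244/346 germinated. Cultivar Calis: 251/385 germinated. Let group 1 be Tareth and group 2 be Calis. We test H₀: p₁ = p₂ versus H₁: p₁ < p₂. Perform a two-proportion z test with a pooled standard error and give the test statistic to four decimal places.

z = 1.5375

p̂₁ = 244/346 = 0.705202, p̂₂ = 251/385 = 0.651948.
Pooled p̂ = (244+251)/(346+385) = 495/731 = 0.677155.
SE = √(0.218616 × 0.00548758) = 0.034636.
z = (0.705202 − 0.651948)/0.034636 = 0.053254/0.034636 = 1.5375.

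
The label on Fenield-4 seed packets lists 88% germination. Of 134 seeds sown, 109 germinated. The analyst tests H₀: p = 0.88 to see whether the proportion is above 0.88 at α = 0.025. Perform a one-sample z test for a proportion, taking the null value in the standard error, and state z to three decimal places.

z = -2.371

p̂ = 109/134 ≈ 0.813433.
Under H₀, SE = √(0.88·0.12/134) = √(0.00078806) = 0.028072.
z = (0.813433 − 0.88)/0.028072 = -0.066567/0.028072 = -2.371.
p-value = P(Z > -2.371) ≈ 0.9911; since p > α = 0.025, fail to reject H₀.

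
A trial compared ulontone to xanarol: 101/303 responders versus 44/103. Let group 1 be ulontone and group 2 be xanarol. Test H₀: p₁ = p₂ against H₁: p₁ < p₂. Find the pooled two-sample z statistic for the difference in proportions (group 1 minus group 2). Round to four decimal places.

p̂₁ = 101/303 ≈ 0.333333, p̂₂ = 44/103 ≈ 0.427184.
Pooled p̂ = (101+44)/(303+103) = 145/406 = 0.357143.
SE = √(0.229592 × 0.0130091) = 0.054651.
z = (0.333333 − 0.427184)/0.054651 = -0.093851/0.054651 = -1.7173.
p-value = P(Z < -1.717) ≈ 0.0430.

z = -1.7173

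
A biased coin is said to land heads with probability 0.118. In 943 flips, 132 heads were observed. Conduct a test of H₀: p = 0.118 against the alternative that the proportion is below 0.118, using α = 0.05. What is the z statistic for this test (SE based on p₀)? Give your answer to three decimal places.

p̂ = 132/943 = 0.139979.
SE = √(p₀(1−p₀)/n) = √(0.10408/943) = 0.010506.
z = (0.139979 − 0.118)/0.010506 = 0.021979/0.010506 = 2.092.
p-value = P(Z < 2.092) ≈ 0.9818, so at α = 0.05 we fail to reject H₀.

z = 2.092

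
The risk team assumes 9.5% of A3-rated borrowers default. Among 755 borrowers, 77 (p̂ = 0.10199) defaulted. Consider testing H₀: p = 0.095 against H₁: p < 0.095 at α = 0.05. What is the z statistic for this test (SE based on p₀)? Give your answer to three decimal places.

z = 0.655

p̂ = 77/755 = 0.10199.
SE = √(p₀(1−p₀)/n) = √(0.085975/755) = 0.01067.
z = (0.10199 − 0.095)/0.01067 = 0.00699/0.01067 = 0.655.
p-value = P(Z < 0.655) ≈ 0.7437, so at α = 0.05 we fail to reject H₀.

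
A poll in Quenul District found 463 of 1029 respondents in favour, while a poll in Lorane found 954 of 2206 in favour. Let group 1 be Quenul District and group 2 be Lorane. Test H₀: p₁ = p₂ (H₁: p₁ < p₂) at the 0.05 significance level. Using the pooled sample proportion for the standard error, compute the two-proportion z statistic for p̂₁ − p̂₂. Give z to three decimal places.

z = 0.934

p̂₁ = 463/1029 ≈ 0.44995, p̂₂ = 954/2206 ≈ 0.43246.
Pooled p̂ = (463+954)/(1029+2206) = 1417/3235 = 0.43802.
SE = √(0.246159 × 0.00142513) = 0.01873.
z = (0.44995 − 0.43246)/0.01873 = 0.01749/0.01873 = 0.934.
p-value = P(Z < 0.934) ≈ 0.8249; since p > α = 0.05, fail to reject H₀.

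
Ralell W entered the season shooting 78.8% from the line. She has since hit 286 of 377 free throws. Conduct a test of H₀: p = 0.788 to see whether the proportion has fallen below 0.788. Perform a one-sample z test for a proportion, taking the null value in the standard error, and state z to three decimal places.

z = -1.396

p̂ = 286/377 ≈ 0.75862.
SE = √(p₀(1−p₀)/n) = √(0.16706/377) = 0.02105.
z = (0.75862 − 0.788)/0.02105 = -0.02938/0.02105 = -1.396.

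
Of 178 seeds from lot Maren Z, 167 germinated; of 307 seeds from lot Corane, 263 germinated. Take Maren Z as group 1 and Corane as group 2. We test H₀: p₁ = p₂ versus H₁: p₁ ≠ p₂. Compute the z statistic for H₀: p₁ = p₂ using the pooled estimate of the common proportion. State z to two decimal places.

p̂₁ = 167/178 ≈ 0.9382, p̂₂ = 263/307 ≈ 0.8567.
Pooled p̂ = (167+263)/(178+307) = 430/485 = 0.8866.
SE = √(p̂(1−p̂)(1/n₁+1/n₂)) = √(0.8866·0.1134·0.00887531) = √(0.000892341) = 0.0299.
z = (0.9382 − 0.8567)/0.0299 = 0.0815/0.0299 = 2.73.

z = 2.73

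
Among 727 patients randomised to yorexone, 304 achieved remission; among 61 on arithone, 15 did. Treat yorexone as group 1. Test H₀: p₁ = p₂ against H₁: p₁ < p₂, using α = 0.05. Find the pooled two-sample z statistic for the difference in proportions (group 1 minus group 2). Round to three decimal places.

p̂₁ = 304/727 ≈ 0.41816, p̂₂ = 15/61 ≈ 0.24590.
Pooled p̂ = (304+15)/(727+61) = 319/788 = 0.40482.
SE = √(0.240941 × 0.017769) = 0.06543.
z = (0.41816 − 0.24590)/0.06543 = 0.17226/0.06543 = 2.633.
p-value = P(Z < 2.633) ≈ 0.9958, so at α = 0.05 we fail to reject H₀.

z = 2.633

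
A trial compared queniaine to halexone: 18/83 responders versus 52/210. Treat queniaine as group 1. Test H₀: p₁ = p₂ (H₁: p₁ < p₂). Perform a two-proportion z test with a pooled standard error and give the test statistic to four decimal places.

p̂₁ = 18/83 ≈ 0.216867, p̂₂ = 52/210 ≈ 0.247619.
Pooled p̂ = (18+52)/(83+210) = 70/293 = 0.238908.
SE = √(p̂(1−p̂)(1/n₁+1/n₂)) = √(0.238908·0.761092·0.0168101) = √(0.00305659) = 0.055286.
z = (0.216867 − 0.247619)/0.055286 = -0.030752/0.055286 = -0.5562.

z = -0.5562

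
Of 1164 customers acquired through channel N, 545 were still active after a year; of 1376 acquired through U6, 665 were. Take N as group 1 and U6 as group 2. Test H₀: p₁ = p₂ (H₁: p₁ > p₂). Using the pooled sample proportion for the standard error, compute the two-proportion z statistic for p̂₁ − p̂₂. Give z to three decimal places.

p̂₁ = 545/1164 ≈ 0.46821, p̂₂ = 665/1376 ≈ 0.48328.
Pooled p̂ = (545+665)/(1164+1376) = 1210/2540 = 0.47638.
SE = √(p̂(1−p̂)(1/n₁+1/n₂)) = √(0.47638·0.52362·0.00158585) = √(0.000395578) = 0.01989.
z = (0.46821 − 0.48328)/0.01989 = -0.01507/0.01989 = -0.758.

z = -0.758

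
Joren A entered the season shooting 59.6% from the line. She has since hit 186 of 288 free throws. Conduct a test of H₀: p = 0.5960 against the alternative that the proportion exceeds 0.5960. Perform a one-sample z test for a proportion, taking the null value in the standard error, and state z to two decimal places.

p̂ = 186/288 ≈ 0.6458.
Standard error under H₀: √(0.596×0.404/288) = 0.0289.
z = (0.6458 − 0.596)/0.0289 = 0.0498/0.0289 = 1.72.
p-value = P(Z > 1.723) ≈ 0.0424.

z = 1.72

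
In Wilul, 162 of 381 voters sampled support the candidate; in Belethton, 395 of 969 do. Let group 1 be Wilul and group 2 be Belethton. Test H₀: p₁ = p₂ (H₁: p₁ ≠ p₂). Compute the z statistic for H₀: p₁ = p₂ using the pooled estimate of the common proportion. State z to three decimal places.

p̂₁ = 162/381 ≈ 0.42520, p̂₂ = 395/969 ≈ 0.40764.
Pooled p̂ = (162+395)/(381+969) = 557/1350 = 0.41259.
SE = √(p̂(1−p̂)(1/n₁+1/n₂)) = √(0.41259·0.58741·0.00365666) = √(0.000886229) = 0.02977.
z = (0.42520 − 0.40764)/0.02977 = 0.01756/0.02977 = 0.590.

z = 0.590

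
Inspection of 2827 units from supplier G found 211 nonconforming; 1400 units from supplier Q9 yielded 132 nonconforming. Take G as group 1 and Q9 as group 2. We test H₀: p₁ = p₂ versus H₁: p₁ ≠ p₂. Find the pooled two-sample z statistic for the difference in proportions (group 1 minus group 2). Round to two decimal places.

p̂₁ = 211/2827 ≈ 0.07464, p̂₂ = 132/1400 ≈ 0.09429.
Pooled p̂ = (211+132)/(2827+1400) = 343/4227 = 0.08115.
SE = √(p̂(1−p̂)(1/n₁+1/n₂)) = √(0.08115·0.91885·0.00106802) = √(7.96319e-05) = 0.00892.
z = (0.07464 − 0.09429)/0.00892 = -0.01965/0.00892 = -2.20.

z = -2.20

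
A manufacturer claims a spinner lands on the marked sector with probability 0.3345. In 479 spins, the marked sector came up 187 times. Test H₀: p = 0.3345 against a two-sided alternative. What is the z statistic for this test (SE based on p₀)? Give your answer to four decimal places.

p̂ = 187/479 = 0.390397.
Under H₀, SE = √(0.3345·0.6655/479) = √(0.000464739) = 0.021558.
z = (0.390397 − 0.3345)/0.021558 = 0.055897/0.021558 = 2.5929.
p-value = 2·P(Z > 2.593) ≈ 0.0095.

z = 2.5929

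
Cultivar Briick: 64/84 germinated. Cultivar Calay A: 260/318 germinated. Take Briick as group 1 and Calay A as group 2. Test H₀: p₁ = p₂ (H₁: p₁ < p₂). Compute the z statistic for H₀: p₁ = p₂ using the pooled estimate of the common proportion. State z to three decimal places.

z = -1.148

p̂₁ = 64/84 ≈ 0.76190, p̂₂ = 260/318 ≈ 0.81761.
Pooled p̂ = (64+260)/(84+318) = 324/402 = 0.80597.
SE = √(0.156382 × 0.0150494) = 0.04851.
z = (0.76190 − 0.81761)/0.04851 = -0.05571/0.04851 = -1.148.
p-value = P(Z < -1.148) ≈ 0.1254.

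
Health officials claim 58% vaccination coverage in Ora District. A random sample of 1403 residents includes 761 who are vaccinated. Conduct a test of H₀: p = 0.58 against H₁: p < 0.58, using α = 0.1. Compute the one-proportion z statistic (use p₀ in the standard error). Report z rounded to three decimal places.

p̂ = 761/1403 ≈ 0.542409.
SE = √(p₀(1−p₀)/n) = √(0.2436/1403) = 0.013177.
z = (0.542409 − 0.58)/0.013177 = -0.037591/0.013177 = -2.853.
p-value = P(Z < -2.853) ≈ 0.0022, so at α = 0.1 we reject H₀.

z = -2.853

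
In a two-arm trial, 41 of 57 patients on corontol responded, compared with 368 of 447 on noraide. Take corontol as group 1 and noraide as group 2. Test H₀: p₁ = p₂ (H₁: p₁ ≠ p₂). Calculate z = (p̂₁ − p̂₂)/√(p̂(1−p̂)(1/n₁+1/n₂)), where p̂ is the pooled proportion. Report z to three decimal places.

p̂₁ = 41/57 = 0.71930, p̂₂ = 368/447 = 0.82327.
Pooled p̂ = (41+368)/(57+447) = 409/504 = 0.81151.
SE = √(p̂(1−p̂)(1/n₁+1/n₂)) = √(0.81151·0.18849·0.019781) = √(0.00302576) = 0.05501.
z = (0.71930 − 0.82327)/0.05501 = -0.10397/0.05501 = -1.890.
p-value = 2·P(Z > 1.890) ≈ 0.0587.

z = -1.890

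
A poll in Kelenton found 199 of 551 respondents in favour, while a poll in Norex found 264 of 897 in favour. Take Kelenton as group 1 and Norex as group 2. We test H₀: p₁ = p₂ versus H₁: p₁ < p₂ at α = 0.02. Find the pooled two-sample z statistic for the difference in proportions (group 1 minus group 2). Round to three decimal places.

z = 2.648

p̂₁ = 199/551 = 0.361162, p̂₂ = 264/897 = 0.294314.
Pooled p̂ = (199+264)/(551+897) = 463/1448 = 0.319751.
SE = √(p̂(1−p̂)(1/n₁+1/n₂)) = √(0.319751·0.680249·0.00292971) = √(0.000637242) = 0.025244.
z = (0.361162 − 0.294314)/0.025244 = 0.066848/0.025244 = 2.648.
p-value = P(Z < 2.648) ≈ 0.9960, so at α = 0.02 we fail to reject H₀.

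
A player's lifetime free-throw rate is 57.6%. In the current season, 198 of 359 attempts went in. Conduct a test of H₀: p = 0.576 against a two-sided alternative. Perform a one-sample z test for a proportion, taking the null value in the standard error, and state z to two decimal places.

p̂ = 198/359 = 0.5515.
Under H₀, SE = √(0.576·0.424/359) = √(0.00068029) = 0.0261.
z = (0.5515 − 0.576)/0.0261 = -0.0245/0.0261 = -0.94.
Two-sided p-value ≈ 2·Φ(−0.938) = 0.3482.

z = -0.94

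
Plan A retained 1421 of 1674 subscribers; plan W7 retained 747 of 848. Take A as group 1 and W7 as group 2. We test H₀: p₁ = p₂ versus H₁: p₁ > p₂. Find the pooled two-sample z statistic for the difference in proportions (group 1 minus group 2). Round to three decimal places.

p̂₁ = 1421/1674 ≈ 0.848865, p̂₂ = 747/848 ≈ 0.880896.
Pooled p̂ = (1421+747)/(1674+848) = 2168/2522 = 0.859635.
SE = √(p̂(1−p̂)(1/n₁+1/n₂)) = √(0.859635·0.140365·0.00177662) = √(0.000214371) = 0.014641.
z = (0.848865 − 0.880896)/0.014641 = -0.032031/0.014641 = -2.188.
p-value = P(Z > -2.188) ≈ 0.9857.

z = -2.188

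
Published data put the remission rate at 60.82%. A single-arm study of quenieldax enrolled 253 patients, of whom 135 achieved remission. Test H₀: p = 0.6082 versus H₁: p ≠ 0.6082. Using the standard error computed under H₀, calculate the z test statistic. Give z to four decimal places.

p̂ = 135/253 ≈ 0.533597.
Standard error under H₀: √(0.6082×0.3918/253) = 0.030690.
z = (0.533597 − 0.6082)/0.030690 = -0.074603/0.030690 = -2.4309.
Two-sided p-value ≈ 2·Φ(−2.431) = 0.0151.

z = -2.4309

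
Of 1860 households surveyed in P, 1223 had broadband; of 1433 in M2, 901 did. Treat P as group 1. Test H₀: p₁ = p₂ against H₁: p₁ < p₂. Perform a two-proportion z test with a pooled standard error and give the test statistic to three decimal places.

z = 1.711

p̂₁ = 1223/1860 = 0.65753, p̂₂ = 901/1433 = 0.62875.
Pooled p̂ = (1223+901)/(1860+1433) = 2124/3293 = 0.64500.
SE = √(0.228974 × 0.00123547) = 0.01682.
z = (0.65753 − 0.62875)/0.01682 = 0.02878/0.01682 = 1.711.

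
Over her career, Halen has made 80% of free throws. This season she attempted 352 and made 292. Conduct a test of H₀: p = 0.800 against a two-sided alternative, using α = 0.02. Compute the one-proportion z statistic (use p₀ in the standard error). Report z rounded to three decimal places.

z = 1.386

p̂ = 292/352 = 0.82955.
SE = √(p₀(1−p₀)/n) = √(0.16/352) = 0.02132.
z = (0.82955 − 0.8)/0.02132 = 0.02955/0.02132 = 1.386.
Two-sided p-value ≈ 2·Φ(−1.386) = 0.1658. With α = 0.02, fail to reject H₀.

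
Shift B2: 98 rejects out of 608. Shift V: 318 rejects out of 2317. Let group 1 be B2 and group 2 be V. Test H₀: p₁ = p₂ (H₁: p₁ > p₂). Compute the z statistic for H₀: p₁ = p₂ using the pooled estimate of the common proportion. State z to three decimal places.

z = 1.504

p̂₁ = 98/608 = 0.161184, p̂₂ = 318/2317 = 0.137246.
Pooled p̂ = (98+318)/(608+2317) = 416/2925 = 0.142222.
SE = √(p̂(1−p̂)(1/n₁+1/n₂)) = √(0.142222·0.857778·0.00207633) = √(0.000253302) = 0.015915.
z = (0.161184 − 0.137246)/0.015915 = 0.023938/0.015915 = 1.504.
p-value = P(Z > 1.504) ≈ 0.0663.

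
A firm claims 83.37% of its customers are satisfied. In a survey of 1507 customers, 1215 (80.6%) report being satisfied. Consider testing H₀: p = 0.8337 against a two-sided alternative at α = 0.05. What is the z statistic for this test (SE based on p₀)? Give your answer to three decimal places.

p̂ = 1215/1507 = 0.80624.
SE = √(p₀(1−p₀)/n) = √(0.13864/1507) = 0.00959.
z = (0.80624 − 0.8337)/0.00959 = -0.02746/0.00959 = -2.863.
p-value = 2·P(Z > 2.863) ≈ 0.0042, so at α = 0.05 we reject H₀.

z = -2.863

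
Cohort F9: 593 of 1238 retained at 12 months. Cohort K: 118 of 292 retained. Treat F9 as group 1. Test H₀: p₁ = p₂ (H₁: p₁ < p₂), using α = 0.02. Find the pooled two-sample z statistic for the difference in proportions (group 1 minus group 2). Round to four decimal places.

z = 2.3080

p̂₁ = 593/1238 ≈ 0.478998, p̂₂ = 118/292 ≈ 0.404110.
Pooled p̂ = (593+118)/(1238+292) = 711/1530 = 0.464706.
SE = √(0.248754 × 0.00423241) = 0.032447.
z = (0.478998 − 0.404110)/0.032447 = 0.074888/0.032447 = 2.3080.
p-value = P(Z < 2.308) ≈ 0.9895. With α = 0.02, fail to reject H₀.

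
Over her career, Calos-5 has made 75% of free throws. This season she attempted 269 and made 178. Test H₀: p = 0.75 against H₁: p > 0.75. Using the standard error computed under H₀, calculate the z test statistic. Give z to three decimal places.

p̂ = 178/269 ≈ 0.66171.
Under H₀, SE = √(0.75·0.25/269) = √(0.000697026) = 0.02640.
z = (0.66171 − 0.75)/0.02640 = -0.08829/0.02640 = -3.344.

z = -3.344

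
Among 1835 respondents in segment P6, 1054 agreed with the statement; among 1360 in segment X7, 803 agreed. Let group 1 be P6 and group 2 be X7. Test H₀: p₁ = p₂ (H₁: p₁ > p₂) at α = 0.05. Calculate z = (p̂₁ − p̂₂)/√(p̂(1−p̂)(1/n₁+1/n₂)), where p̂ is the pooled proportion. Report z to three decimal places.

z = -0.909

p̂₁ = 1054/1835 = 0.57439, p̂₂ = 803/1360 = 0.59044.
Pooled p̂ = (1054+803)/(1835+1360) = 1857/3195 = 0.58122.
SE = √(0.243403 × 0.00128025) = 0.01765.
z = (0.57439 − 0.59044)/0.01765 = -0.01605/0.01765 = -0.909.
p-value = P(Z > -0.909) ≈ 0.8184; since p > α = 0.05, fail to reject H₀.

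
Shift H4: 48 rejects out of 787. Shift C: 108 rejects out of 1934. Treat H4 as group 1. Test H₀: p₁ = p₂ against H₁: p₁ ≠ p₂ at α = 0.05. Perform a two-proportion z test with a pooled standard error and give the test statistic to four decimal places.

z = 0.5238

p̂₁ = 48/787 ≈ 0.060991, p̂₂ = 108/1934 ≈ 0.055843.
Pooled p̂ = (48+108)/(787+1934) = 156/2721 = 0.057332.
SE = √(0.0540449 × 0.00178771) = 0.009829.
z = (0.060991 − 0.055843)/0.009829 = 0.005148/0.009829 = 0.5238.
p-value = 2·P(Z > 0.524) ≈ 0.6004. With α = 0.05, fail to reject H₀.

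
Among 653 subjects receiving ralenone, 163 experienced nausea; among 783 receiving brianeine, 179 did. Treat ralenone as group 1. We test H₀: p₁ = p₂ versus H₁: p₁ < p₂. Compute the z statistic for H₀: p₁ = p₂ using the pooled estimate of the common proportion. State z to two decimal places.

p̂₁ = 163/653 ≈ 0.2496, p̂₂ = 179/783 ≈ 0.2286.
Pooled p̂ = (163+179)/(653+783) = 342/1436 = 0.2382.
SE = √(p̂(1−p̂)(1/n₁+1/n₂)) = √(0.2382·0.7618·0.00280853) = √(0.000509582) = 0.0226.
z = (0.2496 − 0.2286)/0.0226 = 0.0210/0.0226 = 0.93.
p-value = P(Z < 0.931) ≈ 0.8240.

z = 0.93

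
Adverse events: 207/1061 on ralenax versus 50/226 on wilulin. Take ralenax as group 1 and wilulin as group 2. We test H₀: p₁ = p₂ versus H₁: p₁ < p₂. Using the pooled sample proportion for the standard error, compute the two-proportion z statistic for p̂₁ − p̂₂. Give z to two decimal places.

p̂₁ = 207/1061 ≈ 0.1951, p̂₂ = 50/226 ≈ 0.2212.
Pooled p̂ = (207+50)/(1061+226) = 257/1287 = 0.1997.
SE = √(p̂(1−p̂)(1/n₁+1/n₂)) = √(0.1997·0.8003·0.00536729) = √(0.000857764) = 0.0293.
z = (0.1951 − 0.2212)/0.0293 = -0.0261/0.0293 = -0.89.
p-value = P(Z < -0.893) ≈ 0.1861.

z = -0.89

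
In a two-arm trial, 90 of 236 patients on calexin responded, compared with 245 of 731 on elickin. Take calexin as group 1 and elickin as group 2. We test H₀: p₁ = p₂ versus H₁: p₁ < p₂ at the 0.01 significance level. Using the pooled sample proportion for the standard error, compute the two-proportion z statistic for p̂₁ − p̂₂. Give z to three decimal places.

p̂₁ = 90/236 = 0.38136, p̂₂ = 245/731 = 0.33516.
Pooled p̂ = (90+245)/(236+731) = 335/967 = 0.34643.
SE = √(p̂(1−p̂)(1/n₁+1/n₂)) = √(0.34643·0.65357·0.00560528) = √(0.00126913) = 0.03562.
z = (0.38136 − 0.33516)/0.03562 = 0.04620/0.03562 = 1.297.
p-value = P(Z < 1.297) ≈ 0.9027; since p > α = 0.01, fail to reject H₀.

z = 1.297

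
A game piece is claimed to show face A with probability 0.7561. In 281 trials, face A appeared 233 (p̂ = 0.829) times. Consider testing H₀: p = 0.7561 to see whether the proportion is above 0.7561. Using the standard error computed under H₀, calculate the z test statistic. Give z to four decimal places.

p̂ = 233/281 = 0.8291815.
Under H₀, SE = √(0.7561·0.2439/281) = √(0.000656273) = 0.0256178.
z = (0.8291815 − 0.7561)/0.0256178 = 0.0730815/0.0256178 = 2.8528.
p-value = P(Z > 2.853) ≈ 0.0022.

z = 2.8528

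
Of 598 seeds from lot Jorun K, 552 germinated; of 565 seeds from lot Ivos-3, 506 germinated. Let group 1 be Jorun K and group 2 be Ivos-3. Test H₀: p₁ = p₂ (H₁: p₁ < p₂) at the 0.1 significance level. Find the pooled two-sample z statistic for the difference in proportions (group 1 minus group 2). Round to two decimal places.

z = 1.64

p̂₁ = 552/598 ≈ 0.9231, p̂₂ = 506/565 ≈ 0.8956.
Pooled p̂ = (552+506)/(598+565) = 1058/1163 = 0.9097.
SE = √(0.0821326 × 0.00344215) = 0.0168.
z = (0.9231 − 0.8956)/0.0168 = 0.0275/0.0168 = 1.64.
p-value = P(Z < 1.636) ≈ 0.9490. With α = 0.1, fail to reject H₀.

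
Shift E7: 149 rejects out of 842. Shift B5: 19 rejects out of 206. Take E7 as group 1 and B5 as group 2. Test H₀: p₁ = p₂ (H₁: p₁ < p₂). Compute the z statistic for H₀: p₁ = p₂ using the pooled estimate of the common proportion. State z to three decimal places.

z = 2.971

p̂₁ = 149/842 = 0.17696, p̂₂ = 19/206 = 0.09223.
Pooled p̂ = (149+19)/(842+206) = 168/1048 = 0.16031.
SE = √(0.134608 × 0.00604202) = 0.02852.
z = (0.17696 − 0.09223)/0.02852 = 0.08473/0.02852 = 2.971.
p-value = P(Z < 2.971) ≈ 0.9985.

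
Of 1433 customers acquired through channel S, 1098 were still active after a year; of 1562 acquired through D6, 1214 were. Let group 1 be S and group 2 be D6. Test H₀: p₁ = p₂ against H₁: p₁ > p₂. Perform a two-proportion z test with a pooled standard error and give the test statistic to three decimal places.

z = -0.716

p̂₁ = 1098/1433 = 0.76622, p̂₂ = 1214/1562 = 0.77721.
Pooled p̂ = (1098+1214)/(1433+1562) = 2312/2995 = 0.77195.
SE = √(p̂(1−p̂)(1/n₁+1/n₂)) = √(0.77195·0.22805·0.00133804) = √(0.000235551) = 0.01535.
z = (0.76622 − 0.77721)/0.01535 = -0.01099/0.01535 = -0.716.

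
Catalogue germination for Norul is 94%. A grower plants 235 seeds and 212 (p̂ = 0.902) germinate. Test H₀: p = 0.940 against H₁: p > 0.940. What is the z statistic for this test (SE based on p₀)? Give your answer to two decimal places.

p̂ = 212/235 ≈ 0.90213.
Standard error under H₀: √(0.94×0.06/235) = 0.01549.
z = (0.90213 − 0.94)/0.01549 = -0.03787/0.01549 = -2.44.
p-value = P(Z > -2.445) ≈ 0.9928.

z = -2.44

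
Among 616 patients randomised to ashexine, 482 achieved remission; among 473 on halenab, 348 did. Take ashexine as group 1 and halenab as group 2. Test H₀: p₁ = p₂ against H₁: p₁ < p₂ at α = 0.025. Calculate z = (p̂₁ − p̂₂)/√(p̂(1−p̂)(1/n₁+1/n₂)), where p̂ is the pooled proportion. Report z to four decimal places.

z = 1.7956

p̂₁ = 482/616 ≈ 0.7824675, p̂₂ = 348/473 ≈ 0.7357294.
Pooled p̂ = (482+348)/(616+473) = 830/1089 = 0.7621671.
SE = √(p̂(1−p̂)(1/n₁+1/n₂)) = √(0.7621671·0.2378329·0.00373754) = √(0.000677498) = 0.0260288.
z = (0.7824675 − 0.7357294)/0.0260288 = 0.0467381/0.0260288 = 1.7956.
p-value = P(Z < 1.796) ≈ 0.9637, so at α = 0.025 we fail to reject H₀.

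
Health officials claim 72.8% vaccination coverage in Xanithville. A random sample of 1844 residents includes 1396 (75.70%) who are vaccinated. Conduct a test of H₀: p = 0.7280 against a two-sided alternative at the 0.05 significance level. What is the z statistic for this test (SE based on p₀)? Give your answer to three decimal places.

z = 2.803

p̂ = 1396/1844 ≈ 0.757050.
Under H₀, SE = √(0.728·0.272/1844) = √(0.000107384) = 0.010363.
z = (0.757050 − 0.728)/0.010363 = 0.029050/0.010363 = 2.803.
p-value = 2·P(Z > 2.803) ≈ 0.0051. With α = 0.05, reject H₀.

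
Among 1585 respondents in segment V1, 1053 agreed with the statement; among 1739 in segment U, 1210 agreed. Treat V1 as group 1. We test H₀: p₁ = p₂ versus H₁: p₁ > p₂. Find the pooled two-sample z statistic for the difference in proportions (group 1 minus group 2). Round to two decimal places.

p̂₁ = 1053/1585 ≈ 0.6644, p̂₂ = 1210/1739 ≈ 0.6958.
Pooled p̂ = (1053+1210)/(1585+1739) = 2263/3324 = 0.6808.
SE = √(p̂(1−p̂)(1/n₁+1/n₂)) = √(0.6808·0.3192·0.00120596) = √(0.000262066) = 0.0162.
z = (0.6644 − 0.6958)/0.0162 = -0.0314/0.0162 = -1.94.
p-value = P(Z > -1.943) ≈ 0.9740.

z = -1.94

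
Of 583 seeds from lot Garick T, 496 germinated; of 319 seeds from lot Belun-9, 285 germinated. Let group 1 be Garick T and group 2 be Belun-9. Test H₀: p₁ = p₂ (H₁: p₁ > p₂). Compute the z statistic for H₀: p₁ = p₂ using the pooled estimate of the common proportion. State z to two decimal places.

z = -1.80

p̂₁ = 496/583 ≈ 0.8508, p̂₂ = 285/319 ≈ 0.8934.
Pooled p̂ = (496+285)/(583+319) = 781/902 = 0.8659.
SE = √(p̂(1−p̂)(1/n₁+1/n₂)) = √(0.8659·0.1341·0.00485006) = √(0.00056334) = 0.0237.
z = (0.8508 − 0.8934)/0.0237 = -0.0426/0.0237 = -1.80.
p-value = P(Z > -1.797) ≈ 0.9638.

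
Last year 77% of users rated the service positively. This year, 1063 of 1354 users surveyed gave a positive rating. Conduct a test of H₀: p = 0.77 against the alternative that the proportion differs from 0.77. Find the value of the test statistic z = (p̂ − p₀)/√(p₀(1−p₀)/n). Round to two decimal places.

z = 1.32

p̂ = 1063/1354 ≈ 0.7851.
Standard error under H₀: √(0.77×0.23/1354) = 0.0114.
z = (0.7851 − 0.77)/0.0114 = 0.0151/0.0114 = 1.32.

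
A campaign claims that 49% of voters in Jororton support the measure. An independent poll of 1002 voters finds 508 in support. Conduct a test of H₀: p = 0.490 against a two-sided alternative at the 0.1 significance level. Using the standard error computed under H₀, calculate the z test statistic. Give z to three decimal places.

z = 1.076

p̂ = 508/1002 = 0.50699.
Standard error under H₀: √(0.49×0.51/1002) = 0.01579.
z = (0.50699 − 0.49)/0.01579 = 0.01699/0.01579 = 1.076.
Two-sided p-value ≈ 2·Φ(−1.076) = 0.2821; since p > α = 0.1, fail to reject H₀.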